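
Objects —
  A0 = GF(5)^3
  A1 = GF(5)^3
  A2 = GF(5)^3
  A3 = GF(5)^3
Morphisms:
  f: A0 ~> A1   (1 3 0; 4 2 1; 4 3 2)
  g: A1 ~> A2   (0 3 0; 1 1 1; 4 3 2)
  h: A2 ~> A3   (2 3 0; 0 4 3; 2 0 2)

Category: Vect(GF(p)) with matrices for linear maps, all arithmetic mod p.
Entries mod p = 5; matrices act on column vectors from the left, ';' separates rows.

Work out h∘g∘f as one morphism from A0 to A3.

Answer: (1 1 0; 3 4 3; 2 0 0)

Derivation:
  e0=(1,0,0) f~>(1,4,4) g~>(2,4,4) h~>(1,3,2)
  e1=(0,1,0) f~>(3,2,3) g~>(1,3,4) h~>(1,4,0)
  e2=(0,0,1) f~>(0,1,2) g~>(3,3,2) h~>(0,3,0)
⟦path⟧: (1 1 0; 3 4 3; 2 0 0)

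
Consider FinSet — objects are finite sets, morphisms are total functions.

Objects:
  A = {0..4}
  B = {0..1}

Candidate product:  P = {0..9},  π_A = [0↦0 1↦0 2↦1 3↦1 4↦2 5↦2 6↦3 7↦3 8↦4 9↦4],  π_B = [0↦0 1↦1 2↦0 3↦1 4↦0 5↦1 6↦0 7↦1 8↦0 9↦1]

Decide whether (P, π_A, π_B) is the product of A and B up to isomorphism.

|A|·|B| = 5·2 = 10;  |P| = 10
Check the pairing map k ↦ (π_A(k), π_B(k)):
  0 ↦ (0,0)
  1 ↦ (0,1)
  2 ↦ (1,0)
  3 ↦ (1,1)
  4 ↦ (2,0)
  5 ↦ (2,1)
  6 ↦ (3,0)
  7 ↦ (3,1)
  8 ↦ (4,0)
  9 ↦ (4,1)
distinct pairs in image: 10 / 10 needed
  → bijection onto A×B; projections well-typed.

Answer: VALID PRODUCT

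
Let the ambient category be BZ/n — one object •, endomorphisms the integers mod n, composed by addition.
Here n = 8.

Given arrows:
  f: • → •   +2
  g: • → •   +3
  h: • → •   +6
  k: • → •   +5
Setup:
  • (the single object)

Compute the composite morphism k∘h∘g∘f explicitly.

Answer: +0

Trace:
  0 +2≡2 +3≡5 +6≡3 +5≡0  (mod 8)
composite: +0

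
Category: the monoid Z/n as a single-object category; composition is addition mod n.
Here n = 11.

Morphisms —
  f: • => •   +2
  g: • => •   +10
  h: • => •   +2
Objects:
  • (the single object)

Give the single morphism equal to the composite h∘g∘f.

  0 +2≡2 +10≡1 +2≡3  (mod 11)
result: +3

Answer: +3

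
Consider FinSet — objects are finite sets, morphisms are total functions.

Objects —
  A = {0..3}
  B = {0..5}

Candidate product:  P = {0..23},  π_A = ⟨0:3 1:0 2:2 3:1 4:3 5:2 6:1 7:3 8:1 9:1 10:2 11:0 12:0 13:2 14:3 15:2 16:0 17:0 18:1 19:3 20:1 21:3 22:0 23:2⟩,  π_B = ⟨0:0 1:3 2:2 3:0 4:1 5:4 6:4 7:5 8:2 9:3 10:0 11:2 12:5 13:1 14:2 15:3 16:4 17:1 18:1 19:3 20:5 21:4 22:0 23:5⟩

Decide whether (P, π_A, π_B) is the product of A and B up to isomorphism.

|A|·|B| = 4·6 = 24;  |P| = 24
Check the pairing map k ↦ (π_A(k), π_B(k)):
  0 : (3,0)
  1 : (0,3)
  2 : (2,2)
  3 : (1,0)
  4 : (3,1)
  5 : (2,4)
  6 : (1,4)
  7 : (3,5)
  8 : (1,2)
  9 : (1,3)
  10 : (2,0)
  11 : (0,2)
  12 : (0,5)
  13 : (2,1)
  14 : (3,2)
  15 : (2,3)
  16 : (0,4)
  17 : (0,1)
  18 : (1,1)
  19 : (3,3)
  20 : (1,5)
  21 : (3,4)
  22 : (0,0)
  23 : (2,5)
distinct pairs in image: 24 / 24 needed
  → bijection onto A×B; projections well-typed.

Answer: VALID PRODUCT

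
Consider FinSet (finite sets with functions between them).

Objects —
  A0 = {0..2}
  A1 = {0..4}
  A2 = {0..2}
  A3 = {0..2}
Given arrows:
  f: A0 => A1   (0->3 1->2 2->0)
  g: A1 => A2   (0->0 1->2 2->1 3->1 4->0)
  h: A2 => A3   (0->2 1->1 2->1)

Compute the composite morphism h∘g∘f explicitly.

Answer: (0->1 1->1 2->2)

Work:
  0 f=>3 g=>1 h=>1
  1 f=>2 g=>1 h=>1
  2 f=>0 g=>0 h=>2
result: (0->1 1->1 2->2)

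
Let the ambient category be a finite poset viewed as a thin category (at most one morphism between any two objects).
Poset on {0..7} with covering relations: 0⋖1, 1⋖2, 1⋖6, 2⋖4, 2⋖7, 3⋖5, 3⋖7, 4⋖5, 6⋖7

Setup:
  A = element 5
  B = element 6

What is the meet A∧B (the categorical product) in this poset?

Answer: A∧B = 1

Derivation:
Common predecessors of 5,6: {0,1}
  0 ⊑ 1
  1 ⊑ 1
glb = 1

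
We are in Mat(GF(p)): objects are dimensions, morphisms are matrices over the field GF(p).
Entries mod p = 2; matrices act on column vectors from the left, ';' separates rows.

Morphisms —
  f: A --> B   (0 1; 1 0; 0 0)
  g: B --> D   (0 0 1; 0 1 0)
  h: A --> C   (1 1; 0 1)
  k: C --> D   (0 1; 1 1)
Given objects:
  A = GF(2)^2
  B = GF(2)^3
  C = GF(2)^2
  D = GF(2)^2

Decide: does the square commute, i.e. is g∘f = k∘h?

Along f;g (path 1):
  e0=⟨1,0⟩ f-->⟨0,1,0⟩ g-->⟨0,1⟩
  e1=⟨0,1⟩ f-->⟨1,0,0⟩ g-->⟨0,0⟩
  composite₁ = (0 0; 1 0)
Along h;k (path 2):
  e0=⟨1,0⟩ h-->⟨1,0⟩ k-->⟨0,1⟩
  e1=⟨0,1⟩ h-->⟨1,1⟩ k-->⟨1,0⟩
  composite₂ = (0 1; 1 0)
Equal? NO — does not commute

Answer: DOES NOT COMMUTE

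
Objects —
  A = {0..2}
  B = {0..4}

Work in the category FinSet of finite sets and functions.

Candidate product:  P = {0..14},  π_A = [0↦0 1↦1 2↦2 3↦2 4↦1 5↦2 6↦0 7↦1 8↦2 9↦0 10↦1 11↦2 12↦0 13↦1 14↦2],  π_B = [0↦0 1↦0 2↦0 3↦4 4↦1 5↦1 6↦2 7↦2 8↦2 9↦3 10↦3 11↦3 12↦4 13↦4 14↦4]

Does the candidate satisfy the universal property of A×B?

|A|·|B| = 3·5 = 15;  |P| = 15
Check the pairing map k ↦ (π_A(k), π_B(k)):
  0 ↦ (0,0)
  1 ↦ (1,0)
  2 ↦ (2,0)
  3 ↦ (2,4)
  4 ↦ (1,1)
  5 ↦ (2,1)
  6 ↦ (0,2)
  7 ↦ (1,2)
  8 ↦ (2,2)
  9 ↦ (0,3)
  10 ↦ (1,3)
  11 ↦ (2,3)
  12 ↦ (0,4)
  13 ↦ (1,4)
  14 ↦ (2,4)  ✗ repeats pair of k=3
distinct pairs in image: 14 / 15 needed
  → (2,4) hit at k=3 and k=14

Answer: NOT A VALID PRODUCT — duplicate pair at indices 14,3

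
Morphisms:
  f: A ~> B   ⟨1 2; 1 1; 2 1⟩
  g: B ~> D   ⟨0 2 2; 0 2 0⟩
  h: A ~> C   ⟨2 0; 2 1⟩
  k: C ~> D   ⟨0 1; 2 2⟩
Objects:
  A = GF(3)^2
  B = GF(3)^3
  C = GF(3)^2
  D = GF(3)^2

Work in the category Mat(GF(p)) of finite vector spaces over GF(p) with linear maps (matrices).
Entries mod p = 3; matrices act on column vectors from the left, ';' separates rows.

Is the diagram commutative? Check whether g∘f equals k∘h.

Answer: DOES NOT COMMUTE

Derivation:
Along f;g (path 1):
  e0=⟨1,0⟩ f~>⟨1,1,2⟩ g~>⟨0,2⟩
  e1=⟨0,1⟩ f~>⟨2,1,1⟩ g~>⟨1,2⟩
  composite₁ = ⟨0 1; 2 2⟩
Along h;k (path 2):
  e0=⟨1,0⟩ h~>⟨2,2⟩ k~>⟨2,2⟩
  e1=⟨0,1⟩ h~>⟨0,1⟩ k~>⟨1,2⟩
  composite₂ = ⟨2 1; 2 2⟩
Equal? NO — does not commute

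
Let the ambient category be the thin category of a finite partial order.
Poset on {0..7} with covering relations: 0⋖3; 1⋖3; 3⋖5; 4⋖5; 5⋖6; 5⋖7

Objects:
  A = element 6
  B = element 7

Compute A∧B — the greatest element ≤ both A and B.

Answer: A∧B = 5

Trace:
Lower bounds of A=6 and B=7: {0,1,3,4,5}
  0 ⊑ 5
  1 ⊑ 5
  3 ⊑ 5
  4 ⊑ 5
  5 ⊑ 5
glb = 5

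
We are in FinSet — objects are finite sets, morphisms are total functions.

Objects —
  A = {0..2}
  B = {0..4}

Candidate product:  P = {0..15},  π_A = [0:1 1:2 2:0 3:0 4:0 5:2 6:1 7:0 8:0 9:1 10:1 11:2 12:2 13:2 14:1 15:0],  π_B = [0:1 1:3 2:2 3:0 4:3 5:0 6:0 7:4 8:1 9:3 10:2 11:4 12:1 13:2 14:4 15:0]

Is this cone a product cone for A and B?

|A|·|B| = 3·5 = 15;  |P| = 16
  → cardinalities differ; no bijection possible.

Answer: NOT A VALID PRODUCT — |P|=16 ≠ |A|·|B|=15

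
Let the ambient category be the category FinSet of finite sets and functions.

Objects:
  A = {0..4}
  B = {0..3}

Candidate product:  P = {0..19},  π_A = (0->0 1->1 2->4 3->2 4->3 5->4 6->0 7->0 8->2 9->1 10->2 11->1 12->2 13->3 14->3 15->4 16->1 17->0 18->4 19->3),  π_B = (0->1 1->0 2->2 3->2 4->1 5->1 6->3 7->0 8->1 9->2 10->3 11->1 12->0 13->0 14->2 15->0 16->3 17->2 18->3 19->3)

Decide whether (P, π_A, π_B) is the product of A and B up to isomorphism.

Answer: VALID PRODUCT

Derivation:
|A|·|B| = 5·4 = 20;  |P| = 20
Check the pairing map k ↦ (π_A(k), π_B(k)):
  0 -> (0,1)
  1 -> (1,0)
  2 -> (4,2)
  3 -> (2,2)
  4 -> (3,1)
  5 -> (4,1)
  6 -> (0,3)
  7 -> (0,0)
  8 -> (2,1)
  9 -> (1,2)
  10 -> (2,3)
  11 -> (1,1)
  12 -> (2,0)
  13 -> (3,0)
  14 -> (3,2)
  15 -> (4,0)
  16 -> (1,3)
  17 -> (0,2)
  18 -> (4,3)
  19 -> (3,3)
distinct pairs in image: 20 / 20 needed
  → bijection onto A×B; projections well-typed.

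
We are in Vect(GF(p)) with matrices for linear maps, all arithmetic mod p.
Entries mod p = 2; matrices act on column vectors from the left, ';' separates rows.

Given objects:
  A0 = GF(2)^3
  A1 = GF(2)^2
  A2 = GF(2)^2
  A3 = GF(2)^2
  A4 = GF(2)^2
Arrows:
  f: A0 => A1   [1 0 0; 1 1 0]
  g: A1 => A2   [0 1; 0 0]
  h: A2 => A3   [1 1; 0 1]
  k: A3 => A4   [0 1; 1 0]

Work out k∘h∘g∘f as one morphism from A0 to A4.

Answer: [0 0 0; 1 1 0]

Work:
  e0=⟨1,0,0⟩ f=>⟨1,1⟩ g=>⟨1,0⟩ h=>⟨1,0⟩ k=>⟨0,1⟩
  e1=⟨0,1,0⟩ f=>⟨0,1⟩ g=>⟨1,0⟩ h=>⟨1,0⟩ k=>⟨0,1⟩
  e2=⟨0,0,1⟩ f=>⟨0,0⟩ g=>⟨0,0⟩ h=>⟨0,0⟩ k=>⟨0,0⟩
composite: [0 0 0; 1 1 0]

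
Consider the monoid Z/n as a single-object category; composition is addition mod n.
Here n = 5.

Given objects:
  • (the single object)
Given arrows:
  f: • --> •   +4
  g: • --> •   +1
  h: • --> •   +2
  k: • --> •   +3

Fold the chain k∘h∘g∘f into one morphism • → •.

  0 +4≡4 +1≡0 +2≡2 +3≡0  (mod 5)
result: +0

Answer: +0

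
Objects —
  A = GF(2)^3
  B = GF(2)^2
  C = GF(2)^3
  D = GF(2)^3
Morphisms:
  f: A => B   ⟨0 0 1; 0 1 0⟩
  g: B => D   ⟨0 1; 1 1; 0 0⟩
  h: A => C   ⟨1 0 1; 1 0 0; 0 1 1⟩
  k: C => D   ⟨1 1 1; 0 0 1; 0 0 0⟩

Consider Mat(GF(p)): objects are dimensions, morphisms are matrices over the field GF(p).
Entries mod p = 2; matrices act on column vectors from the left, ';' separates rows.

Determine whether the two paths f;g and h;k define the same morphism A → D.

Answer: COMMUTES

Work:
Along f;g (path 1):
  e0=[1,0,0] f=>[0,0] g=>[0,0,0]
  e1=[0,1,0] f=>[0,1] g=>[1,1,0]
  e2=[0,0,1] f=>[1,0] g=>[0,1,0]
  result₁ = ⟨0 1 0; 0 1 1; 0 0 0⟩
Along h;k (path 2):
  e0=[1,0,0] h=>[1,1,0] k=>[0,0,0]
  e1=[0,1,0] h=>[0,0,1] k=>[1,1,0]
  e2=[0,0,1] h=>[1,0,1] k=>[0,1,0]
  result₂ = ⟨0 1 0; 0 1 1; 0 0 0⟩
Equal? equal; square commutes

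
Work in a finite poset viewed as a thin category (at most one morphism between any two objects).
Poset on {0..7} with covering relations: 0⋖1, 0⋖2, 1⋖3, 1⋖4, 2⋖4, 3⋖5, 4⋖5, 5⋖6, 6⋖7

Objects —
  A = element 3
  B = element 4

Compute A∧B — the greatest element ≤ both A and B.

{x : x<=A ∧ x<=B} = {0,1}  (A=3, B=4)
  0 <= 1
  1 <= 1
glb = 1

Answer: A∧B = 1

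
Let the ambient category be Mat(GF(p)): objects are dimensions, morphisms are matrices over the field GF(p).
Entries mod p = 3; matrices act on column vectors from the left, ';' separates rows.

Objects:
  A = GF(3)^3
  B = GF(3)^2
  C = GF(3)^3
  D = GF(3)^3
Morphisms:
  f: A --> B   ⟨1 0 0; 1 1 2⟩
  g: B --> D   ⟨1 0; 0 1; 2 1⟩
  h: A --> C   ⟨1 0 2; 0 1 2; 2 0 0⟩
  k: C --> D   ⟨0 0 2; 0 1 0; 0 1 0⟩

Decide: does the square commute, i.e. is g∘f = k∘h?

Answer: DOES NOT COMMUTE

Work:
Path 1 = f;g:
  e0=⟨1,0,0⟩ f-->⟨1,1⟩ g-->⟨1,1,0⟩
  e1=⟨0,1,0⟩ f-->⟨0,1⟩ g-->⟨0,1,1⟩
  e2=⟨0,0,1⟩ f-->⟨0,2⟩ g-->⟨0,2,2⟩
  composite₁ = ⟨1 0 0; 1 1 2; 0 1 2⟩
Path 2 = h;k:
  e0=⟨1,0,0⟩ h-->⟨1,0,2⟩ k-->⟨1,0,0⟩
  e1=⟨0,1,0⟩ h-->⟨0,1,0⟩ k-->⟨0,1,1⟩
  e2=⟨0,0,1⟩ h-->⟨2,2,0⟩ k-->⟨0,2,2⟩
  composite₂ = ⟨1 0 0; 0 1 2; 0 1 2⟩
Equal? distinct morphisms ✗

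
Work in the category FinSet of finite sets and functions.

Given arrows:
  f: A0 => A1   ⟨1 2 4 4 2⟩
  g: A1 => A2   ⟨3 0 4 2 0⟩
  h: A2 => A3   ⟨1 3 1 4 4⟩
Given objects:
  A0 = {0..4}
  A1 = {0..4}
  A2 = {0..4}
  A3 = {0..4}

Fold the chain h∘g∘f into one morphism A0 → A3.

  0 f=>1 g=>0 h=>1
  1 f=>2 g=>4 h=>4
  2 f=>4 g=>0 h=>1
  3 f=>4 g=>0 h=>1
  4 f=>2 g=>4 h=>4
result: ⟨1 4 1 1 4⟩

Answer: ⟨1 4 1 1 4⟩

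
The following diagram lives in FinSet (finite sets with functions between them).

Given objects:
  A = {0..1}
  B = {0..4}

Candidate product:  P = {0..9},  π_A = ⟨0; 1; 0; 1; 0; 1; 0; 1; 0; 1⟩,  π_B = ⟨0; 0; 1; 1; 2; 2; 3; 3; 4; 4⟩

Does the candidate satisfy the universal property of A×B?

Answer: VALID PRODUCT

Work:
|A|·|B| = 2·5 = 10;  |P| = 10
Check the pairing map k ↦ (π_A(k), π_B(k)):
  0 -> (0,0)
  1 -> (1,0)
  2 -> (0,1)
  3 -> (1,1)
  4 -> (0,2)
  5 -> (1,2)
  6 -> (0,3)
  7 -> (1,3)
  8 -> (0,4)
  9 -> (1,4)
distinct pairs in image: 10 / 10 needed
  → bijection onto A×B; projections well-typed.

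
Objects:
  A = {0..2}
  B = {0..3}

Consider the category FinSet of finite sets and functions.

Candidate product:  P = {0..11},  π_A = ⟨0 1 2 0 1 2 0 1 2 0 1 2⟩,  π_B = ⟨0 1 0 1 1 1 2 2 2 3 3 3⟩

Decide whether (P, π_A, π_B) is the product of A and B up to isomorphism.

Answer: NOT A VALID PRODUCT — duplicate pair at indices 4,1

Work:
|A|·|B| = 3·4 = 12;  |P| = 12
Check the pairing map k ↦ (π_A(k), π_B(k)):
  0 -> (0,0)
  1 -> (1,1)
  2 -> (2,0)
  3 -> (0,1)
  4 -> (1,1)  ✗ repeats pair of k=1
  5 -> (2,1)
  6 -> (0,2)
  7 -> (1,2)
  8 -> (2,2)
  9 -> (0,3)
  10 -> (1,3)
  11 -> (2,3)
distinct pairs in image: 11 / 12 needed
  → (1,1) hit at k=1 and k=4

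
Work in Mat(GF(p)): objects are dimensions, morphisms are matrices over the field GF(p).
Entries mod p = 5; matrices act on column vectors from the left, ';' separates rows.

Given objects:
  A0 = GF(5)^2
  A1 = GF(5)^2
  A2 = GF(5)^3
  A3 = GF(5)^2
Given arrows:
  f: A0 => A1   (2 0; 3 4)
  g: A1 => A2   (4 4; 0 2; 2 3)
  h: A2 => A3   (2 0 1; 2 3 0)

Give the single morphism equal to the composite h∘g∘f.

  e0=⟨1,0⟩ f=>⟨2,3⟩ g=>⟨0,1,3⟩ h=>⟨3,3⟩
  e1=⟨0,1⟩ f=>⟨0,4⟩ g=>⟨1,3,2⟩ h=>⟨4,1⟩
composite: (3 4; 3 1)

Answer: (3 4; 3 1)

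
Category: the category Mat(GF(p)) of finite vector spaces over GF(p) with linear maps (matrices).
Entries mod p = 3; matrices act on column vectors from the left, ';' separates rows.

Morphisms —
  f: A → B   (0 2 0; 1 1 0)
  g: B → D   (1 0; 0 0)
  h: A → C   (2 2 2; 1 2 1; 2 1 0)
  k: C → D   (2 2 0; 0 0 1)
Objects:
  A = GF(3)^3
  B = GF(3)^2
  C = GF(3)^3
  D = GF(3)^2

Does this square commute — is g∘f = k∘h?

1) trace f;g:
  e0=(1,0,0) f→(0,1) g→(0,0)
  e1=(0,1,0) f→(2,1) g→(2,0)
  e2=(0,0,1) f→(0,0) g→(0,0)
  ⟦path⟧₁ = (0 2 0; 0 0 0)
2) trace h;k:
  e0=(1,0,0) h→(2,1,2) k→(0,2)
  e1=(0,1,0) h→(2,2,1) k→(2,1)
  e2=(0,0,1) h→(2,1,0) k→(0,0)
  ⟦path⟧₂ = (0 2 0; 2 1 0)
Equal? distinct morphisms ✗

Answer: DOES NOT COMMUTE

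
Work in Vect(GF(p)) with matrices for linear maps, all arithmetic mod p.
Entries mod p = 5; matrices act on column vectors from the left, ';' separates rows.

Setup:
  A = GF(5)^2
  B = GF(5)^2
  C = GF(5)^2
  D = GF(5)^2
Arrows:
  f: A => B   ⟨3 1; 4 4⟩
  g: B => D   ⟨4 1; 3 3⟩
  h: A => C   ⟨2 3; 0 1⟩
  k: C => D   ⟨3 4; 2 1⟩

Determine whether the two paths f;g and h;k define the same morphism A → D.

Answer: DOES NOT COMMUTE

Work:
1) trace f;g:
  e0=[1,0] f=>[3,4] g=>[1,1]
  e1=[0,1] f=>[1,4] g=>[3,0]
  result₁ = ⟨1 3; 1 0⟩
2) trace h;k:
  e0=[1,0] h=>[2,0] k=>[1,4]
  e1=[0,1] h=>[3,1] k=>[3,2]
  result₂ = ⟨1 3; 4 2⟩
Equal? NO — does not commute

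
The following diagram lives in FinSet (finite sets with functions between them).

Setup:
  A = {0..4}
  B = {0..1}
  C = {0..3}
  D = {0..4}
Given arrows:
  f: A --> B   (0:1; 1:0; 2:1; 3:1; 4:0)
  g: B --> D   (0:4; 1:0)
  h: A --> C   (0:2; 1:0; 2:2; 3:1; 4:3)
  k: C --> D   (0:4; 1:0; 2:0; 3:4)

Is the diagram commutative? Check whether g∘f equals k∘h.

Answer: COMMUTES

Derivation:
1) trace f;g:
  0 f-->1 g-->0
  1 f-->0 g-->4
  2 f-->1 g-->0
  3 f-->1 g-->0
  4 f-->0 g-->4
  result₁ = (0:0; 1:4; 2:0; 3:0; 4:4)
2) trace h;k:
  0 h-->2 k-->0
  1 h-->0 k-->4
  2 h-->2 k-->0
  3 h-->1 k-->0
  4 h-->3 k-->4
  result₂ = (0:0; 1:4; 2:0; 3:0; 4:4)
Equal? same morphism ✓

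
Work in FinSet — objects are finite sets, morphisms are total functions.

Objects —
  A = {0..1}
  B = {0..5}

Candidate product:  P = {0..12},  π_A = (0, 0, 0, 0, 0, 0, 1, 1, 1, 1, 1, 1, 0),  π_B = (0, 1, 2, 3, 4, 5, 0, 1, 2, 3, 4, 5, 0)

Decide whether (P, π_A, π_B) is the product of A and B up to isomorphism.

Answer: NOT A VALID PRODUCT — |P|=13 ≠ |A|·|B|=12

Derivation:
|A|·|B| = 2·6 = 12;  |P| = 13
  → cardinalities differ; no bijection possible.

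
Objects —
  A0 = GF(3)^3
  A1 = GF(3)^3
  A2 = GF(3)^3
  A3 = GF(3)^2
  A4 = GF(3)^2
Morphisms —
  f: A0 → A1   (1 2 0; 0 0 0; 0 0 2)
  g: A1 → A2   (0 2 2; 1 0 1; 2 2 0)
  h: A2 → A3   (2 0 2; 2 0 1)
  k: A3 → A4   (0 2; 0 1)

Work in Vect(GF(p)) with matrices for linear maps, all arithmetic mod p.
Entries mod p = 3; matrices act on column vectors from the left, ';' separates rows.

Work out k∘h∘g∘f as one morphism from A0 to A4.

  e0=⟨1,0,0⟩ f→⟨1,0,0⟩ g→⟨0,1,2⟩ h→⟨1,2⟩ k→⟨1,2⟩
  e1=⟨0,1,0⟩ f→⟨2,0,0⟩ g→⟨0,2,1⟩ h→⟨2,1⟩ k→⟨2,1⟩
  e2=⟨0,0,1⟩ f→⟨0,0,2⟩ g→⟨1,2,0⟩ h→⟨2,2⟩ k→⟨1,2⟩
result: (1 2 1; 2 1 2)

Answer: (1 2 1; 2 1 2)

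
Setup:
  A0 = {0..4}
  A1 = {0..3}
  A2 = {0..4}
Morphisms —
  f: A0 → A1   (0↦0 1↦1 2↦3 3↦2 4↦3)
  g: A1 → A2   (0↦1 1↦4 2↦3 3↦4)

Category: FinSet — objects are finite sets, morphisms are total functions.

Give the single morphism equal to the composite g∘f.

  0 f→0 g→1
  1 f→1 g→4
  2 f→3 g→4
  3 f→2 g→3
  4 f→3 g→4
result: (0↦1 1↦4 2↦4 3↦3 4↦4)

Answer: (0↦1 1↦4 2↦4 3↦3 4↦4)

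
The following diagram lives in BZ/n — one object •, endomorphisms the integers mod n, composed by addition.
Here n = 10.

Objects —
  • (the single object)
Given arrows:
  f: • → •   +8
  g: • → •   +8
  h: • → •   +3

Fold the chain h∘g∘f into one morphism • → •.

Answer: +9

Work:
  0 +8≡8 +8≡6 +3≡9  (mod 10)
result: +9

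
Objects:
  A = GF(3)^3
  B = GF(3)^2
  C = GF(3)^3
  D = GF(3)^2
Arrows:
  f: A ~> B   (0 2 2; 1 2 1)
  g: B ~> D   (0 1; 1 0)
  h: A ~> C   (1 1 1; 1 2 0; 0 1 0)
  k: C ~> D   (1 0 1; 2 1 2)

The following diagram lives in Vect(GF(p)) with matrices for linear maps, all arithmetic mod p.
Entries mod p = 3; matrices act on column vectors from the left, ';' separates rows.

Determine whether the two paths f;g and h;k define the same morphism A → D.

Answer: DOES NOT COMMUTE

Work:
1) trace f;g:
  e0=⟨1,0,0⟩ f~>⟨0,1⟩ g~>⟨1,0⟩
  e1=⟨0,1,0⟩ f~>⟨2,2⟩ g~>⟨2,2⟩
  e2=⟨0,0,1⟩ f~>⟨2,1⟩ g~>⟨1,2⟩
  composite₁ = (1 2 1; 0 2 2)
2) trace h;k:
  e0=⟨1,0,0⟩ h~>⟨1,1,0⟩ k~>⟨1,0⟩
  e1=⟨0,1,0⟩ h~>⟨1,2,1⟩ k~>⟨2,0⟩
  e2=⟨0,0,1⟩ h~>⟨1,0,0⟩ k~>⟨1,2⟩
  composite₂ = (1 2 1; 0 0 2)
Equal? distinct morphisms ✗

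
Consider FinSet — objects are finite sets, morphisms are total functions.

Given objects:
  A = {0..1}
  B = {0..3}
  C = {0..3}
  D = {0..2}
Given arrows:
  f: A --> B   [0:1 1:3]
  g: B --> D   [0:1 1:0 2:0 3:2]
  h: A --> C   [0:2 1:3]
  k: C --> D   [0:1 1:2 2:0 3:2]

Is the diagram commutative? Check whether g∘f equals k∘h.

Answer: COMMUTES

Trace:
Along f;g (path 1):
  0 f-->1 g-->0
  1 f-->3 g-->2
  ⟦path⟧₁ = [0:0 1:2]
Along h;k (path 2):
  0 h-->2 k-->0
  1 h-->3 k-->2
  ⟦path⟧₂ = [0:0 1:2]
Equal? YES — commutes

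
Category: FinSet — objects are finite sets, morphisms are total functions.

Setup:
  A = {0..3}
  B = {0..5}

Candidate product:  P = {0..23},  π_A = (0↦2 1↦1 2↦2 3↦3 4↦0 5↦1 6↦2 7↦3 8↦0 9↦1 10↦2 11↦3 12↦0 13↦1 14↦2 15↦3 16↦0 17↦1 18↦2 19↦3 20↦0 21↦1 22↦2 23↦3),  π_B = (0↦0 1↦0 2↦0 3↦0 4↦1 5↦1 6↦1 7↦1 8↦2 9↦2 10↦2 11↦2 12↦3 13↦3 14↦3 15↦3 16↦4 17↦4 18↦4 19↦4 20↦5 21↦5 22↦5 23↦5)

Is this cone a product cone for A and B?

|A|·|B| = 4·6 = 24;  |P| = 24
Check the pairing map k ↦ (π_A(k), π_B(k)):
  0 ↦ (2,0)
  1 ↦ (1,0)
  2 ↦ (2,0)  ✗ repeats pair of k=0
  3 ↦ (3,0)
  4 ↦ (0,1)
  5 ↦ (1,1)
  6 ↦ (2,1)
  7 ↦ (3,1)
  8 ↦ (0,2)
  9 ↦ (1,2)
  10 ↦ (2,2)
  11 ↦ (3,2)
  12 ↦ (0,3)
  13 ↦ (1,3)
  14 ↦ (2,3)
  15 ↦ (3,3)
  16 ↦ (0,4)
  17 ↦ (1,4)
  18 ↦ (2,4)
  19 ↦ (3,4)
  20 ↦ (0,5)
  21 ↦ (1,5)
  22 ↦ (2,5)
  23 ↦ (3,5)
distinct pairs in image: 23 / 24 needed
  → (2,0) hit at k=0 and k=2

Answer: NOT A VALID PRODUCT — duplicate pair at indices 2,0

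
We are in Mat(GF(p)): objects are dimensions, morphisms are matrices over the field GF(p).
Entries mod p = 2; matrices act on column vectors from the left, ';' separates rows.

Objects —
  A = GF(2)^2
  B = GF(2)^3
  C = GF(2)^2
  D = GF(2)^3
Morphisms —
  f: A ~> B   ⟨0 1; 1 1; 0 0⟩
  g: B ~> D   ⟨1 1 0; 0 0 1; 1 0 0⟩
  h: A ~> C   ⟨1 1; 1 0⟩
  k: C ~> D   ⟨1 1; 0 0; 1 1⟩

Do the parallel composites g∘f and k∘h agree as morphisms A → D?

Answer: DOES NOT COMMUTE

Work:
Along f;g (path 1):
  e0=[1,0] f~>[0,1,0] g~>[1,0,0]
  e1=[0,1] f~>[1,1,0] g~>[0,0,1]
  composite₁ = ⟨1 0; 0 0; 0 1⟩
Along h;k (path 2):
  e0=[1,0] h~>[1,1] k~>[0,0,0]
  e1=[0,1] h~>[1,0] k~>[1,0,1]
  composite₂ = ⟨0 1; 0 0; 0 1⟩
Equal? NO — does not commute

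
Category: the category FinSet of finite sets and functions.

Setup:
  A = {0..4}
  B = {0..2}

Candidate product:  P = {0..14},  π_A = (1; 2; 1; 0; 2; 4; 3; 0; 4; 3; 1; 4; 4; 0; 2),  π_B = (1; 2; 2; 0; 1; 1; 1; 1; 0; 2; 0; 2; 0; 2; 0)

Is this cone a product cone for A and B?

|A|·|B| = 5·3 = 15;  |P| = 15
Check the pairing map k ↦ (π_A(k), π_B(k)):
  0 ↦ (1,1)
  1 ↦ (2,2)
  2 ↦ (1,2)
  3 ↦ (0,0)
  4 ↦ (2,1)
  5 ↦ (4,1)
  6 ↦ (3,1)
  7 ↦ (0,1)
  8 ↦ (4,0)
  9 ↦ (3,2)
  10 ↦ (1,0)
  11 ↦ (4,2)
  12 ↦ (4,0)  ✗ repeats pair of k=8
  13 ↦ (0,2)
  14 ↦ (2,0)
distinct pairs in image: 14 / 15 needed
  → (4,0) hit at k=8 and k=12

Answer: NOT A VALID PRODUCT — duplicate pair at indices 8,12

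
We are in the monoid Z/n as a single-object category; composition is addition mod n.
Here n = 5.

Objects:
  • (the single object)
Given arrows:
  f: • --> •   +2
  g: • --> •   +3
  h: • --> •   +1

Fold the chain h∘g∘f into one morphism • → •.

Answer: +1

Derivation:
  0 +2≡2 +3≡0 +1≡1  (mod 5)
result: +1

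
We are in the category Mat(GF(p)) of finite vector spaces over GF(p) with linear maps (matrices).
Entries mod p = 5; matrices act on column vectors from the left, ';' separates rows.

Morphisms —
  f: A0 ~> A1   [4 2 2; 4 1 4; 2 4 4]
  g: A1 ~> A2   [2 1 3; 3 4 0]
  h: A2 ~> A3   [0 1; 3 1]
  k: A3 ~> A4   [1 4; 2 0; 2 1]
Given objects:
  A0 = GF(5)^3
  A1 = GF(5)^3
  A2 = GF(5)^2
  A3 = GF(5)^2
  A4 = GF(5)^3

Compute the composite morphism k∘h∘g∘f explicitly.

Answer: [1 4 0; 1 0 4; 3 1 1]

Derivation:
  e0=⟨1,0,0⟩ f~>⟨4,4,2⟩ g~>⟨3,3⟩ h~>⟨3,2⟩ k~>⟨1,1,3⟩
  e1=⟨0,1,0⟩ f~>⟨2,1,4⟩ g~>⟨2,0⟩ h~>⟨0,1⟩ k~>⟨4,0,1⟩
  e2=⟨0,0,1⟩ f~>⟨2,4,4⟩ g~>⟨0,2⟩ h~>⟨2,2⟩ k~>⟨0,4,1⟩
⟦path⟧: [1 4 0; 1 0 4; 3 1 1]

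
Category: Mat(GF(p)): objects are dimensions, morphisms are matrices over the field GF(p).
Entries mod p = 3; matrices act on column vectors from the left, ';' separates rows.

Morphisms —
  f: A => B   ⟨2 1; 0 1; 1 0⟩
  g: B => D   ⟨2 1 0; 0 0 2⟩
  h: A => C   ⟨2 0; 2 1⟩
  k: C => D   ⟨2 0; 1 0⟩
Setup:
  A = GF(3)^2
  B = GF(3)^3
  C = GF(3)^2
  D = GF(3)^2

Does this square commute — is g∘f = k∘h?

Answer: COMMUTES

Trace:
Path 1 = f;g:
  e0=(1,0) f=>(2,0,1) g=>(1,2)
  e1=(0,1) f=>(1,1,0) g=>(0,0)
  composite₁ = ⟨1 0; 2 0⟩
Path 2 = h;k:
  e0=(1,0) h=>(2,2) k=>(1,2)
  e1=(0,1) h=>(0,1) k=>(0,0)
  composite₂ = ⟨1 0; 2 0⟩
Equal? YES — commutes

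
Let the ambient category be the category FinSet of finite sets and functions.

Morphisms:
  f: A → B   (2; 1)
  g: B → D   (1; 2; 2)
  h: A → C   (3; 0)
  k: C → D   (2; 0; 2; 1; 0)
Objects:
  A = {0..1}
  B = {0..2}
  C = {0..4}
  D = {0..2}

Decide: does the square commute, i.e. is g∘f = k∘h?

Answer: DOES NOT COMMUTE

Derivation:
Path 1 = f;g:
  0 f→2 g→2
  1 f→1 g→2
  ⟦path⟧₁ = (2; 2)
Path 2 = h;k:
  0 h→3 k→1
  1 h→0 k→2
  ⟦path⟧₂ = (1; 2)
Equal? NO — does not commute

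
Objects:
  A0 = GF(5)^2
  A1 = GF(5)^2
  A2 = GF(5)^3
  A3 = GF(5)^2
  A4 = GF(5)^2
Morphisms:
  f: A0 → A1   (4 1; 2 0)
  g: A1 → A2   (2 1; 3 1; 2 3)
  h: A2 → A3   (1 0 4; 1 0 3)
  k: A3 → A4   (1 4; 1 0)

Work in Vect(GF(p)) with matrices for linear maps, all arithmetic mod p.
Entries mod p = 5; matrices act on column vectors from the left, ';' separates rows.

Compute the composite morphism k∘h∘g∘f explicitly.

  e0=⟨1,0⟩ f→⟨4,2⟩ g→⟨0,4,4⟩ h→⟨1,2⟩ k→⟨4,1⟩
  e1=⟨0,1⟩ f→⟨1,0⟩ g→⟨2,3,2⟩ h→⟨0,3⟩ k→⟨2,0⟩
composite: (4 2; 1 0)

Answer: (4 2; 1 0)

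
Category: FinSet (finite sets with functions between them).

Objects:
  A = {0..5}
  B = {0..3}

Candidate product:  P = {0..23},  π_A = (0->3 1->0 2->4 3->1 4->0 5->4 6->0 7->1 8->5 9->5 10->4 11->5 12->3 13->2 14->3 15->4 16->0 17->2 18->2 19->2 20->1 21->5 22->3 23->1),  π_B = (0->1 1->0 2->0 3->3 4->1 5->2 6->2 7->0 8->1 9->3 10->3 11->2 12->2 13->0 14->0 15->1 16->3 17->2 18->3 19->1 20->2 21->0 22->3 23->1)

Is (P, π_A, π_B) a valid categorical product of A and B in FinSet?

Answer: VALID PRODUCT

Derivation:
|A|·|B| = 6·4 = 24;  |P| = 24
Check the pairing map k ↦ (π_A(k), π_B(k)):
  0 -> (3,1)
  1 -> (0,0)
  2 -> (4,0)
  3 -> (1,3)
  4 -> (0,1)
  5 -> (4,2)
  6 -> (0,2)
  7 -> (1,0)
  8 -> (5,1)
  9 -> (5,3)
  10 -> (4,3)
  11 -> (5,2)
  12 -> (3,2)
  13 -> (2,0)
  14 -> (3,0)
  15 -> (4,1)
  16 -> (0,3)
  17 -> (2,2)
  18 -> (2,3)
  19 -> (2,1)
  20 -> (1,2)
  21 -> (5,0)
  22 -> (3,3)
  23 -> (1,1)
distinct pairs in image: 24 / 24 needed
  → bijection onto A×B; projections well-typed.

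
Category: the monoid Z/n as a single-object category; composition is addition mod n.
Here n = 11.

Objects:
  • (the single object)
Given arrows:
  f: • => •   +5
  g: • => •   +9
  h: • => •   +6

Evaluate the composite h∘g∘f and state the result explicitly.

  0 +5≡5 +9≡3 +6≡9  (mod 11)
result: +9

Answer: +9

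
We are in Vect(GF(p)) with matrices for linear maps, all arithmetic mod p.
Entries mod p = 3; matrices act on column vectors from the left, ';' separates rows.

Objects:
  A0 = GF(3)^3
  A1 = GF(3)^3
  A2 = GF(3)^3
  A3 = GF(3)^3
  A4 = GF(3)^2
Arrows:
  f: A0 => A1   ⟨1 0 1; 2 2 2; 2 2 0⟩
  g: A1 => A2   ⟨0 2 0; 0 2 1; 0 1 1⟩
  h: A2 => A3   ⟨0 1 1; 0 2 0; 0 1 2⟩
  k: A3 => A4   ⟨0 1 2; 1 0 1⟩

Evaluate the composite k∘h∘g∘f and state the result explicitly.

  e0=⟨1,0,0⟩ f=>⟨1,2,2⟩ g=>⟨1,0,1⟩ h=>⟨1,0,2⟩ k=>⟨1,0⟩
  e1=⟨0,1,0⟩ f=>⟨0,2,2⟩ g=>⟨1,0,1⟩ h=>⟨1,0,2⟩ k=>⟨1,0⟩
  e2=⟨0,0,1⟩ f=>⟨1,2,0⟩ g=>⟨1,1,2⟩ h=>⟨0,2,2⟩ k=>⟨0,2⟩
result: ⟨1 1 0; 0 0 2⟩

Answer: ⟨1 1 0; 0 0 2⟩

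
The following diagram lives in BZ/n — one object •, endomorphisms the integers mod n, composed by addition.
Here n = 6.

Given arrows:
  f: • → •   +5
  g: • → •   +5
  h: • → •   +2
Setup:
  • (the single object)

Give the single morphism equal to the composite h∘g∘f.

  0 +5≡5 +5≡4 +2≡0  (mod 6)
⟦path⟧: +0

Answer: +0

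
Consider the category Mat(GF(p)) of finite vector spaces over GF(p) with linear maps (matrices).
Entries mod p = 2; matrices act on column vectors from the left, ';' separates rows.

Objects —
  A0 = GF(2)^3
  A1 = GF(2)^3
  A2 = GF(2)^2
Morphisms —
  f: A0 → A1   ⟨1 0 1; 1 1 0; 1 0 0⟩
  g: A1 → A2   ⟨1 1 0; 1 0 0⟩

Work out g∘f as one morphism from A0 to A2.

  e0=⟨1,0,0⟩ f→⟨1,1,1⟩ g→⟨0,1⟩
  e1=⟨0,1,0⟩ f→⟨0,1,0⟩ g→⟨1,0⟩
  e2=⟨0,0,1⟩ f→⟨1,0,0⟩ g→⟨1,1⟩
⟦path⟧: ⟨0 1 1; 1 0 1⟩

Answer: ⟨0 1 1; 1 0 1⟩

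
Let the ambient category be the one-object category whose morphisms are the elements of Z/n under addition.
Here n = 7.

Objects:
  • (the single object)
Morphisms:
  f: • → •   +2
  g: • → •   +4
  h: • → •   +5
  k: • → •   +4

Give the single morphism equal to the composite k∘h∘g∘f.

  0 +2≡2 +4≡6 +5≡4 +4≡1  (mod 7)
result: +1

Answer: +1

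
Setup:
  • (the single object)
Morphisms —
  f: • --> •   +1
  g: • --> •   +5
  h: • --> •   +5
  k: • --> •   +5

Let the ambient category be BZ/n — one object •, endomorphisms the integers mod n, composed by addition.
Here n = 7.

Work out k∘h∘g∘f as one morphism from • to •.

Answer: +2

Work:
  0 +1≡1 +5≡6 +5≡4 +5≡2  (mod 7)
composite: +2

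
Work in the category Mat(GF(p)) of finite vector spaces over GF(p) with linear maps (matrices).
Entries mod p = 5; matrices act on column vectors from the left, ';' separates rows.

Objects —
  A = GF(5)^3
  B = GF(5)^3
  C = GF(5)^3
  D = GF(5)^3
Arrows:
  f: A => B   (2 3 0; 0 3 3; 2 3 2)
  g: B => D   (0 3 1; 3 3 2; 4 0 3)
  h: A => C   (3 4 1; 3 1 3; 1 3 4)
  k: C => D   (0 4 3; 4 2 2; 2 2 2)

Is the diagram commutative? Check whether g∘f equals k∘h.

Path 1 = f;g:
  e0=⟨1,0,0⟩ f=>⟨2,0,2⟩ g=>⟨2,0,4⟩
  e1=⟨0,1,0⟩ f=>⟨3,3,3⟩ g=>⟨2,4,1⟩
  e2=⟨0,0,1⟩ f=>⟨0,3,2⟩ g=>⟨1,3,1⟩
  composite₁ = (2 2 1; 0 4 3; 4 1 1)
Path 2 = h;k:
  e0=⟨1,0,0⟩ h=>⟨3,3,1⟩ k=>⟨0,0,4⟩
  e1=⟨0,1,0⟩ h=>⟨4,1,3⟩ k=>⟨3,4,1⟩
  e2=⟨0,0,1⟩ h=>⟨1,3,4⟩ k=>⟨4,3,1⟩
  composite₂ = (0 3 4; 0 4 3; 4 1 1)
Equal? differ; not commutative

Answer: DOES NOT COMMUTE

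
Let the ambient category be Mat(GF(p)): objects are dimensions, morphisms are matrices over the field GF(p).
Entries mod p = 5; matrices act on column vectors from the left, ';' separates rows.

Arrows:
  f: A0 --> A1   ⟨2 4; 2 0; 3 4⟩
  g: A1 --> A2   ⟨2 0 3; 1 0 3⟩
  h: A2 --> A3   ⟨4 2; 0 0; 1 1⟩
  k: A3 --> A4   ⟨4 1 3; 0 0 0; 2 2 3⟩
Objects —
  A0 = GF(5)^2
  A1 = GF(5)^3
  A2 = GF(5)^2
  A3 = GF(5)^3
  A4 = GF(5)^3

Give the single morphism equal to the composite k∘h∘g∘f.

Answer: ⟨3 1; 0 0; 0 2⟩

Derivation:
  e0=⟨1,0⟩ f-->⟨2,2,3⟩ g-->⟨3,1⟩ h-->⟨4,0,4⟩ k-->⟨3,0,0⟩
  e1=⟨0,1⟩ f-->⟨4,0,4⟩ g-->⟨0,1⟩ h-->⟨2,0,1⟩ k-->⟨1,0,2⟩
composite: ⟨3 1; 0 0; 0 2⟩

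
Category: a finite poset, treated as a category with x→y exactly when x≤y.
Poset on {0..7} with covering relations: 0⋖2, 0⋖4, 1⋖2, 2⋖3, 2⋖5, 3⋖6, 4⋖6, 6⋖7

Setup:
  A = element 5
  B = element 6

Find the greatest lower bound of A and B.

Lower bounds of A=5 and B=6: {0,1,2}
  0 ⊑ 2
  1 ⊑ 2
  2 ⊑ 2
glb = 2

Answer: A∧B = 2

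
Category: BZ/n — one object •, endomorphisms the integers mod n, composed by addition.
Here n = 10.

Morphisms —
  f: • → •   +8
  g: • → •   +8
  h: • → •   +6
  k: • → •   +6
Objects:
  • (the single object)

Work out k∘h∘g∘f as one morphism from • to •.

  0 +8≡8 +8≡6 +6≡2 +6≡8  (mod 10)
result: +8

Answer: +8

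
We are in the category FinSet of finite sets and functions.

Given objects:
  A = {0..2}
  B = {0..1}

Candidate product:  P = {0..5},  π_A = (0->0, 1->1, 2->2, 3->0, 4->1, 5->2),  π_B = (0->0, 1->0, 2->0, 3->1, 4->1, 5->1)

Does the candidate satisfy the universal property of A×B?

Answer: VALID PRODUCT

Trace:
|A|·|B| = 3·2 = 6;  |P| = 6
Check the pairing map k ↦ (π_A(k), π_B(k)):
  0 -> (0,0)
  1 -> (1,0)
  2 -> (2,0)
  3 -> (0,1)
  4 -> (1,1)
  5 -> (2,1)
distinct pairs in image: 6 / 6 needed
  → bijection onto A×B; projections well-typed.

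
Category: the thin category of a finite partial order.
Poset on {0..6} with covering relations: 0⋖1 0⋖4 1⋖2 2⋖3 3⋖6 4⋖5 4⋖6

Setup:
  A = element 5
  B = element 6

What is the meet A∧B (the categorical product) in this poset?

Answer: A∧B = 4

Derivation:
Lower bounds of A=5 and B=6: {0,4}
  0 <= 4
  4 <= 4
glb = 4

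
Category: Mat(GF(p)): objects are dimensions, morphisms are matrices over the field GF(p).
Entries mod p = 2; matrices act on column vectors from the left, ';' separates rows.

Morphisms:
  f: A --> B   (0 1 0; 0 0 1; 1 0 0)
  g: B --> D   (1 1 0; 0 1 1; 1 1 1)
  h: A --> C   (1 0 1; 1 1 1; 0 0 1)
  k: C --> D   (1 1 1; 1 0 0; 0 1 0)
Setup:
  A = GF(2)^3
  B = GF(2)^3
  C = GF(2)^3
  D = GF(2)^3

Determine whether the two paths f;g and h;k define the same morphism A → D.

Answer: COMMUTES

Derivation:
1) trace f;g:
  e0=⟨1,0,0⟩ f-->⟨0,0,1⟩ g-->⟨0,1,1⟩
  e1=⟨0,1,0⟩ f-->⟨1,0,0⟩ g-->⟨1,0,1⟩
  e2=⟨0,0,1⟩ f-->⟨0,1,0⟩ g-->⟨1,1,1⟩
  result₁ = (0 1 1; 1 0 1; 1 1 1)
2) trace h;k:
  e0=⟨1,0,0⟩ h-->⟨1,1,0⟩ k-->⟨0,1,1⟩
  e1=⟨0,1,0⟩ h-->⟨0,1,0⟩ k-->⟨1,0,1⟩
  e2=⟨0,0,1⟩ h-->⟨1,1,1⟩ k-->⟨1,1,1⟩
  result₂ = (0 1 1; 1 0 1; 1 1 1)
Equal? same morphism ✓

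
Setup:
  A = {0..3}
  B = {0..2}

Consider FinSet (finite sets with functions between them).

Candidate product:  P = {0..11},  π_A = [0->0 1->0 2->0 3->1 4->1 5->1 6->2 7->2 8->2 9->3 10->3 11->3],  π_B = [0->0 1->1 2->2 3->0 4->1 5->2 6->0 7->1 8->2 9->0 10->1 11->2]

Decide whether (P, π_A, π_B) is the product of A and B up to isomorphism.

Answer: VALID PRODUCT

Derivation:
|A|·|B| = 4·3 = 12;  |P| = 12
Check the pairing map k ↦ (π_A(k), π_B(k)):
  0 -> (0,0)
  1 -> (0,1)
  2 -> (0,2)
  3 -> (1,0)
  4 -> (1,1)
  5 -> (1,2)
  6 -> (2,0)
  7 -> (2,1)
  8 -> (2,2)
  9 -> (3,0)
  10 -> (3,1)
  11 -> (3,2)
distinct pairs in image: 12 / 12 needed
  → bijection onto A×B; projections well-typed.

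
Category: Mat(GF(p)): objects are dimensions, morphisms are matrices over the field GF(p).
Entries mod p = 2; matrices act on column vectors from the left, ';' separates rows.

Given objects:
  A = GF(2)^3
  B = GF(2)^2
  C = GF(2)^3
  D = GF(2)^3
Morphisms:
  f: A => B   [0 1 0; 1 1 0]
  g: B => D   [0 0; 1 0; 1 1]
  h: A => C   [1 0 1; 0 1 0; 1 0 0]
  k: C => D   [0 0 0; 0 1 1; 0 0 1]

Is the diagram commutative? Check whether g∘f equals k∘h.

Answer: DOES NOT COMMUTE

Work:
Path 1 = f;g:
  e0=[1,0,0] f=>[0,1] g=>[0,0,1]
  e1=[0,1,0] f=>[1,1] g=>[0,1,0]
  e2=[0,0,1] f=>[0,0] g=>[0,0,0]
  result₁ = [0 0 0; 0 1 0; 1 0 0]
Path 2 = h;k:
  e0=[1,0,0] h=>[1,0,1] k=>[0,1,1]
  e1=[0,1,0] h=>[0,1,0] k=>[0,1,0]
  e2=[0,0,1] h=>[1,0,0] k=>[0,0,0]
  result₂ = [0 0 0; 1 1 0; 1 0 0]
Equal? NO — does not commute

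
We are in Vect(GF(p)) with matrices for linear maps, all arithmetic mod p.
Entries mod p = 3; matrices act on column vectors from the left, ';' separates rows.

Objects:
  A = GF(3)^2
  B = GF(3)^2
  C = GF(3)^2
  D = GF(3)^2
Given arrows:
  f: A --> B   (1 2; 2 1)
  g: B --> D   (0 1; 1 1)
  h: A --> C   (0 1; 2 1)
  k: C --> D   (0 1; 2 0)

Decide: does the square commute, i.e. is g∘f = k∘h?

1) trace f;g:
  e0=[1,0] f-->[1,2] g-->[2,0]
  e1=[0,1] f-->[2,1] g-->[1,0]
  result₁ = (2 1; 0 0)
2) trace h;k:
  e0=[1,0] h-->[0,2] k-->[2,0]
  e1=[0,1] h-->[1,1] k-->[1,2]
  result₂ = (2 1; 0 2)
Equal? differ; not commutative

Answer: DOES NOT COMMUTE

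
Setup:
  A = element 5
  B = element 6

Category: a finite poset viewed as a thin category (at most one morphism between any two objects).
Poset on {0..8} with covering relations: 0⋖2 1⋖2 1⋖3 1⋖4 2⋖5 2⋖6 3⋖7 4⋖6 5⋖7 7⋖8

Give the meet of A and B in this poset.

Answer: A∧B = 2

Derivation:
{x : x≤A ∧ x≤B} = {0,1,2}  (A=5, B=6)
  0 ≤ 2
  1 ≤ 2
  2 ≤ 2
glb = 2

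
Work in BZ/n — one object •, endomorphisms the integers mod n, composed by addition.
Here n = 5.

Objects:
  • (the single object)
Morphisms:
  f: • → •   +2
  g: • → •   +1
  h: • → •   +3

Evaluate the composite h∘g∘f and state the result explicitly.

  0 +2≡2 +1≡3 +3≡1  (mod 5)
⟦path⟧: +1

Answer: +1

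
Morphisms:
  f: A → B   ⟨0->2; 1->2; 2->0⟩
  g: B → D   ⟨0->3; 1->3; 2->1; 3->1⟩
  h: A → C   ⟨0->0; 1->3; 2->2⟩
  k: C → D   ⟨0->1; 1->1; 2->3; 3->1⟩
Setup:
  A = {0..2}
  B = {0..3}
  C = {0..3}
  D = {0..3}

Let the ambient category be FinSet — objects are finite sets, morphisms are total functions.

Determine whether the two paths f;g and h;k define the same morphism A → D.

Along f;g (path 1):
  0 f→2 g→1
  1 f→2 g→1
  2 f→0 g→3
  ⟦path⟧₁ = ⟨0->1; 1->1; 2->3⟩
Along h;k (path 2):
  0 h→0 k→1
  1 h→3 k→1
  2 h→2 k→3
  ⟦path⟧₂ = ⟨0->1; 1->1; 2->3⟩
Equal? same morphism ✓

Answer: COMMUTES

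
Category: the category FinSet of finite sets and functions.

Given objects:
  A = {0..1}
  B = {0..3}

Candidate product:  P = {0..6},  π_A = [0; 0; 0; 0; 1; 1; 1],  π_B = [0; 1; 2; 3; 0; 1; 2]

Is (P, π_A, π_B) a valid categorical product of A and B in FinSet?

Answer: NOT A VALID PRODUCT — |P|=7 ≠ |A|·|B|=8

Work:
|A|·|B| = 2·4 = 8;  |P| = 7
  → cardinalities differ; no bijection possible.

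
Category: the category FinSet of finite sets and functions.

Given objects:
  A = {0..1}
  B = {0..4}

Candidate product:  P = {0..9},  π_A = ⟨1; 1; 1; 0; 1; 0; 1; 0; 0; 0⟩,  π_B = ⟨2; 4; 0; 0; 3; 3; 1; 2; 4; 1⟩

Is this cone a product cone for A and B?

Answer: VALID PRODUCT

Trace:
|A|·|B| = 2·5 = 10;  |P| = 10
Check the pairing map k ↦ (π_A(k), π_B(k)):
  0 : (1,2)
  1 : (1,4)
  2 : (1,0)
  3 : (0,0)
  4 : (1,3)
  5 : (0,3)
  6 : (1,1)
  7 : (0,2)
  8 : (0,4)
  9 : (0,1)
distinct pairs in image: 10 / 10 needed
  → bijection onto A×B; projections well-typed.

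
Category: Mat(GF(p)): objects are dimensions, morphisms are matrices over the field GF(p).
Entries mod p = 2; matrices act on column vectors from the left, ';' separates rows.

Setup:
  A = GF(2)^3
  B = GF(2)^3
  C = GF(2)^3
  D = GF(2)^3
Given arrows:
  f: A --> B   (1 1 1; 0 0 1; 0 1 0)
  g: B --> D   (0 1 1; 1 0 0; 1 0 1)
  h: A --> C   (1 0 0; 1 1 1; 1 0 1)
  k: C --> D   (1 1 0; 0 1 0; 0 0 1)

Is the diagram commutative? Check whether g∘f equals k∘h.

1) trace f;g:
  e0=⟨1,0,0⟩ f-->⟨1,0,0⟩ g-->⟨0,1,1⟩
  e1=⟨0,1,0⟩ f-->⟨1,0,1⟩ g-->⟨1,1,0⟩
  e2=⟨0,0,1⟩ f-->⟨1,1,0⟩ g-->⟨1,1,1⟩
  composite₁ = (0 1 1; 1 1 1; 1 0 1)
2) trace h;k:
  e0=⟨1,0,0⟩ h-->⟨1,1,1⟩ k-->⟨0,1,1⟩
  e1=⟨0,1,0⟩ h-->⟨0,1,0⟩ k-->⟨1,1,0⟩
  e2=⟨0,0,1⟩ h-->⟨0,1,1⟩ k-->⟨1,1,1⟩
  composite₂ = (0 1 1; 1 1 1; 1 0 1)
Equal? same morphism ✓

Answer: COMMUTES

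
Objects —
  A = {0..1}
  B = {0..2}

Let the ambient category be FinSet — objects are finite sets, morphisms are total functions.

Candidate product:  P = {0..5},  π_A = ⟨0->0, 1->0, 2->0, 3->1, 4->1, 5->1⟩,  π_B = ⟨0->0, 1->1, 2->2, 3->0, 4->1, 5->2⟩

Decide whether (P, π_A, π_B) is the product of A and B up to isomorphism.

Answer: VALID PRODUCT

Derivation:
|A|·|B| = 2·3 = 6;  |P| = 6
Check the pairing map k ↦ (π_A(k), π_B(k)):
  0 -> (0,0)
  1 -> (0,1)
  2 -> (0,2)
  3 -> (1,0)
  4 -> (1,1)
  5 -> (1,2)
distinct pairs in image: 6 / 6 needed
  → bijection onto A×B; projections well-typed.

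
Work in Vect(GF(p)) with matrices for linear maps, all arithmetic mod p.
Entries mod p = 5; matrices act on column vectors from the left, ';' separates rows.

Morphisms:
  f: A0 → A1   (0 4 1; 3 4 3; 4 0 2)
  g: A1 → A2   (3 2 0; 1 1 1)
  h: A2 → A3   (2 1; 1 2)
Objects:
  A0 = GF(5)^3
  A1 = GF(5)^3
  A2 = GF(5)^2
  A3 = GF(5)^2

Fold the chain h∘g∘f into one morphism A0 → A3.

Answer: (4 3 4; 0 1 1)

Derivation:
  e0=(1,0,0) f→(0,3,4) g→(1,2) h→(4,0)
  e1=(0,1,0) f→(4,4,0) g→(0,3) h→(3,1)
  e2=(0,0,1) f→(1,3,2) g→(4,1) h→(4,1)
composite: (4 3 4; 0 1 1)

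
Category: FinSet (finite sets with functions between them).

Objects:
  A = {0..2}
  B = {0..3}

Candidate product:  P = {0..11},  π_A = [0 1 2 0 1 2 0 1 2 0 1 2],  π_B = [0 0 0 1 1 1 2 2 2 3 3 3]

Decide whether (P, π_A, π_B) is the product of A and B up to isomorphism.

|A|·|B| = 3·4 = 12;  |P| = 12
Check the pairing map k ↦ (π_A(k), π_B(k)):
  0 ↦ (0,0)
  1 ↦ (1,0)
  2 ↦ (2,0)
  3 ↦ (0,1)
  4 ↦ (1,1)
  5 ↦ (2,1)
  6 ↦ (0,2)
  7 ↦ (1,2)
  8 ↦ (2,2)
  9 ↦ (0,3)
  10 ↦ (1,3)
  11 ↦ (2,3)
distinct pairs in image: 12 / 12 needed
  → bijection onto A×B; projections well-typed.

Answer: VALID PRODUCT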